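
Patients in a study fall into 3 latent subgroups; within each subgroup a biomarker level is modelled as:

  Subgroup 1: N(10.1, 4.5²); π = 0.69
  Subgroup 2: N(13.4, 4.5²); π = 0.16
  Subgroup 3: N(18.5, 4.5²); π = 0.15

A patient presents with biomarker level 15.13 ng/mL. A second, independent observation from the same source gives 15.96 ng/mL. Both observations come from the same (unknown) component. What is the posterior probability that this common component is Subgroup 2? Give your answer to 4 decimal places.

Apply Bayes' rule: the posterior for each component is proportional to its prior times its likelihood at x.
Since both observations come from the same component, the likelihood for component k is f_k(x₁)·f_k(x₂).
  f_1 = [(1/(4.5·√(2π)))·exp(−(15.13−10.1)²/(2·4.5²)) = 0.088654·exp(-0.62471) = 0.0474666] × [0.037972] = 0.0018024
  f_2 = [(1/(4.5·√(2π)))·exp(−(15.13−13.4)²/(2·4.5²)) = 0.088654·exp(-0.07390) = 0.0823386] × [0.0754087] = 0.00620905
  f_3 = [(1/(4.5·√(2π)))·exp(−(15.13−18.5)²/(2·4.5²)) = 0.088654·exp(-0.28042) = 0.0669752] × [0.0755988] = 0.00506324
Prior × likelihood for each component:
  P(Z=1)·f_1 = 0.69 × 0.0018024 = 0.00124366
  P(Z=2)·f_2 = 0.16 × 0.00620905 = 0.000993447
  P(Z=3)·f_3 = 0.15 × 0.00506324 = 0.000759487
Evidence: 0.00124366 + 0.000993447 + 0.000759487 = 0.00299659
P(Subgroup 2 | x₁, x₂) ≈ 0.3315

0.3315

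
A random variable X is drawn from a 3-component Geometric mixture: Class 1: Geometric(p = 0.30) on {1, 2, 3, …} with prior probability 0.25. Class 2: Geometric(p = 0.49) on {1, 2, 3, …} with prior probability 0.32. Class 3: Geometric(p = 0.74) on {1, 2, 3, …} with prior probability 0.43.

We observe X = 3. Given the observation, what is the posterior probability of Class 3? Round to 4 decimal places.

0.2172

The responsibility of component k is P(Z=k) f_k(x) divided by Σ_j P(Z=j) f_j(x).
Component likelihoods at x = 3:
  L_1 = 0.30·(1−0.30)^2 = 0.30·0.49 = 0.147
  L_2 = 0.49·(1−0.49)^2 = 0.49·0.2601 = 0.127449
  L_3 = 0.74·(1−0.74)^2 = 0.74·0.0676 = 0.050024
Weight by the priors:
  P(Z=1)·L_1 = 0.25 × 0.147 = 0.03675
  P(Z=2)·L_2 = 0.32 × 0.127449 = 0.0407837
  P(Z=3)·L_3 = 0.43 × 0.050024 = 0.0215103
Denominator: 0.03675 + 0.0407837 + 0.0215103 = 0.099044
Responsibility of Class 3: 0.0215103 / 0.099044 ≈ 0.2172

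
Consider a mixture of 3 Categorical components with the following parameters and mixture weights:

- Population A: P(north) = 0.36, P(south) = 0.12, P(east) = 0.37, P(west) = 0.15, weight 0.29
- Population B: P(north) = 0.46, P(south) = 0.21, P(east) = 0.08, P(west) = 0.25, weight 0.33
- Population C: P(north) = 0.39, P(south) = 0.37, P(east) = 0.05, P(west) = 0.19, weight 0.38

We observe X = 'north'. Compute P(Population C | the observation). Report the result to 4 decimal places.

Apply Bayes' rule: the posterior for each component is proportional to its prior times its likelihood at x.
Component likelihoods at x = 'north':
  L_A = P(north | comp) = 0.36
  L_B = P(north | comp) = 0.46
  L_C = P(north | comp) = 0.39
Weight by the priors:
  w_A·L_A = 0.29 × 0.36 = 0.1044
  w_B·L_B = 0.33 × 0.46 = 0.1518
  w_C·L_C = 0.38 × 0.39 = 0.1482
Sum: 0.1044 + 0.1518 + 0.1482 = 0.4044
Responsibility of Population C: 0.1482 / 0.4044 ≈ 0.3665

0.3665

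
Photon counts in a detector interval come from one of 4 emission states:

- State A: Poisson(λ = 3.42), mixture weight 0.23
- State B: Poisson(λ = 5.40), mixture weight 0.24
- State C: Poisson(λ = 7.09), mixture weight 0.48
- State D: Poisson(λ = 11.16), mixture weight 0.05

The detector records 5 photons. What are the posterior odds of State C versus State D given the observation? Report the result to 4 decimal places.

The posterior odds equal the prior odds times the likelihood ratio: (π_i/π_j)·(f_i(x)/f_j(x)).
Evaluate each component's likelihood at the observed value:
  L_A = e^(−3.42)·3.42^5/5! = 0.127545
  L_B = e^(−5.40)·5.40^5/5! = 0.172821
  L_C = e^(−7.09)·7.09^5/5! = 0.124423
  L_D = e^(−11.16)·11.16^5/5! = 0.0205312
Odds = (0.48/0.05) × (0.124423/0.0205312) = 9.6 × 6.06022 ≈ 58.1782

58.1782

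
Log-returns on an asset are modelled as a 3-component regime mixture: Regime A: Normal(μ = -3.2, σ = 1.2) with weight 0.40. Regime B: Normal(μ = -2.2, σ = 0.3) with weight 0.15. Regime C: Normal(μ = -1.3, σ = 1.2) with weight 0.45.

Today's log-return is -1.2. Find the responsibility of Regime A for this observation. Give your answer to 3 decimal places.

Apply Bayes' rule: the posterior for each component is proportional to its prior times its likelihood at x.
Normal densities:
  L_A = (1/(1.2·√(2π)))·exp(−(-1.2−-3.2)²/(2·1.2²)) = 0.332452·exp(-1.38889) = 0.0828976
  L_B = (1/(0.3·√(2π)))·exp(−(-1.2−-2.2)²/(2·0.3²)) = 1.329808·exp(-5.55556) = 0.00514093
  L_C = (1/(1.2·√(2π)))·exp(−(-1.2−-1.3)²/(2·1.2²)) = 0.332452·exp(-0.00347) = 0.3313
Weight by the priors:
  P(Z=A)·L_A = 0.40 × 0.0828976 = 0.033159
  P(Z=B)·L_B = 0.15 × 0.00514093 = 0.000771139
  P(Z=C)·L_C = 0.45 × 0.3313 = 0.149085
Evidence: 0.033159 + 0.000771139 + 0.149085 = 0.183015
So the posterior for Regime A is 0.033159 / 0.183015 ≈ 0.181.

0.181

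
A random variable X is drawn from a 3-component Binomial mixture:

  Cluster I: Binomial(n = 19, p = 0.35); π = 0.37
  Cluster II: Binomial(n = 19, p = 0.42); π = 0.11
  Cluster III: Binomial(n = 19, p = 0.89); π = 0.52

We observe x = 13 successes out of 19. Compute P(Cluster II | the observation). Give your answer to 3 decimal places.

0.184

By Bayes' theorem, P(k | x) = P(Z=k) f_k(x) / Σ_j P(Z=j) f_j(x).
Component likelihoods at x = 13 successes out of 19:
  f_I = C(19,13)·0.35^13·0.65^6 = 27132·1.18273e-06·0.0754189 = 0.00242017
  f_II = C(19,13)·0.42^13·0.58^6 = 27132·1.26544e-05·0.0380687 = 0.0130705
  f_III = C(19,13)·0.89^13·0.11^6 = 27132·0.219821·1.77156e-06 = 0.0105659
Unnormalised posteriors:
  P(Z=I)·f_I = 0.37 × 0.00242017 = 0.000895464
  P(Z=II)·f_II = 0.11 × 0.0130705 = 0.00143775
  P(Z=III)·f_III = 0.52 × 0.0105659 = 0.00549429
Sum: 0.000895464 + 0.00143775 + 0.00549429 = 0.0078275
P(Cluster II | the observation) ≈ 0.184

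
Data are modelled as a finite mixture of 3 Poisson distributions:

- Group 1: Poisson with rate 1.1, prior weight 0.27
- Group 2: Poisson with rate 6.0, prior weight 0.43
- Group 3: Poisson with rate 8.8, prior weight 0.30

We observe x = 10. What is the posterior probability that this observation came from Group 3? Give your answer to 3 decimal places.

0.661

By Bayes' theorem, P(k | x) = π_k f_k(x) / Σ_j π_j f_j(x).
Poisson probabilities:
  p_1 = 2.37925e-07
  p_2 = 0.0413031
  p_3 = 0.115684
Prior × likelihood for each component:
  π_1·p_1 = 0.27 × 2.37925e-07 = 6.42397e-08
  π_2·p_2 = 0.43 × 0.0413031 = 0.0177603
  π_3·p_3 = 0.30 × 0.115684 = 0.0347051
Sum: 6.42397e-08 + 0.0177603 + 0.0347051 = 0.0524655
P(Group 3 | x) = 0.0347051 / 0.0524655 ≈ 0.661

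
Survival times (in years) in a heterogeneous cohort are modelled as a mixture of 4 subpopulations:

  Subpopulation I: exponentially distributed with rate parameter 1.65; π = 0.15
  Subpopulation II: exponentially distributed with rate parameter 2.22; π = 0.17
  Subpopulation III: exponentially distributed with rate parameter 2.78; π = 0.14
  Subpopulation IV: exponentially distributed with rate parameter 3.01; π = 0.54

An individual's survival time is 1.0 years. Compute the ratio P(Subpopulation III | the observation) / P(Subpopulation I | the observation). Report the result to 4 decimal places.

Since P(k|x) ∝ P(Z=k) f_k(x), the posterior odds are P(Z=i) f_i(x) / (P(Z=j) f_j(x)).
Evaluate each component's likelihood at the observed value:
  p_I = 0.316882
  p_II = 0.241112
  p_III = 0.172467
  p_IV = 0.148368
Odds = (0.14/0.15) × (0.172467/0.316882) = 0.933333 × 0.544262 ≈ 0.5080

0.5080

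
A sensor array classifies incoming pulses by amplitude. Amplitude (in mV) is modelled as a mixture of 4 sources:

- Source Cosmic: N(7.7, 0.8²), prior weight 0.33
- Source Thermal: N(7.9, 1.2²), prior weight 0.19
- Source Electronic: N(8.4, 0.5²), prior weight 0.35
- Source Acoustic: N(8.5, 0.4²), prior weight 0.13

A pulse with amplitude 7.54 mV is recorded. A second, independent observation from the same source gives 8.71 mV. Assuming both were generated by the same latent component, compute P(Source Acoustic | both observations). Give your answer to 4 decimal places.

The responsibility of component k is w_k f_k(x) divided by Σ_j w_j f_j(x).
Since both observations come from the same component, the likelihood for component k is f_k(x₁)·f_k(x₂).
  L_Cosmic = [(1/(0.8·√(2π)))·exp(−(7.54−7.7)²/(2·0.8²)) = 0.498678·exp(-0.02000) = 0.488803] × [0.224754] = 0.109861
  L_Thermal = [(1/(1.2·√(2π)))·exp(−(7.54−7.9)²/(2·1.2²)) = 0.332452·exp(-0.04500) = 0.317823] × [0.264723] = 0.084135
  L_Electronic = [(1/(0.5·√(2π)))·exp(−(7.54−8.4)²/(2·0.5²)) = 0.797885·exp(-1.47920) = 0.181774] × [0.658368] = 0.119674
  L_Acoustic = [(1/(0.4·√(2π)))·exp(−(7.54−8.5)²/(2·0.4²)) = 0.997356·exp(-2.88000) = 0.0559863] × [0.868958] = 0.0486498
Prior × likelihood for each component:
  w_Cosmic·L_Cosmic = 0.33 × 0.109861 = 0.036254
  w_Thermal·L_Thermal = 0.19 × 0.084135 = 0.0159856
  w_Electronic·L_Electronic = 0.35 × 0.119674 = 0.041886
  w_Acoustic·L_Acoustic = 0.13 × 0.0486498 = 0.00632447
Evidence: 0.036254 + 0.0159856 + 0.041886 + 0.00632447 = 0.10045
P(Source Acoustic | data) ≈ 0.0630

0.0630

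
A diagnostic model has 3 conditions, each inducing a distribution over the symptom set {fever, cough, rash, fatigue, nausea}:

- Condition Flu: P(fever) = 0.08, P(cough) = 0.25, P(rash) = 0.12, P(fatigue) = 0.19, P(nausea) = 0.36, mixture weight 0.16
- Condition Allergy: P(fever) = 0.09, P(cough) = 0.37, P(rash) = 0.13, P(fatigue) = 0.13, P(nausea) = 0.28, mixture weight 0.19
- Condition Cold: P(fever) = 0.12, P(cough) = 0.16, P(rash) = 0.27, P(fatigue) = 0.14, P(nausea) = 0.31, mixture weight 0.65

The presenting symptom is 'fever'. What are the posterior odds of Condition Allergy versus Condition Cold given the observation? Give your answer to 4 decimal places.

0.2192

Since P(k|x) ∝ π_k f_k(x), the posterior odds are π_i f_i(x) / (π_j f_j(x)).
Categorical probabilities:
  f_Flu = 0.08
  f_Allergy = 0.09
  f_Cold = 0.12
Odds = (0.19/0.65) × (0.09/0.12) = 0.292308 × 0.75 ≈ 0.2192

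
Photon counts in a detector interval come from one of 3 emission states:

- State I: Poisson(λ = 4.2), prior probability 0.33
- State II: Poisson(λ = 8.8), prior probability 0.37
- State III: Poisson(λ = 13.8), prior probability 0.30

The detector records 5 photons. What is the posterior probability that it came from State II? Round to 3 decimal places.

0.308

By Bayes' theorem, P(k | x) = π_k f_k(x) / Σ_j π_j f_j(x).
Poisson probabilities:
  p_I = e^(−4.2)·4.2^5/5! = 0.163316
  p_II = e^(−8.8)·8.8^5/5! = 0.0662889
  p_III = e^(−13.8)·13.8^5/5! = 0.00423595
Prior × likelihood for each component:
  π_I·p_I = 0.33 × 0.163316 = 0.0538942
  π_II·p_II = 0.37 × 0.0662889 = 0.0245269
  π_III·p_III = 0.30 × 0.00423595 = 0.00127078
Marginal: 0.0538942 + 0.0245269 + 0.00127078 = 0.0796919
P(State II | the observation) = 0.0245269 / 0.0796919 ≈ 0.308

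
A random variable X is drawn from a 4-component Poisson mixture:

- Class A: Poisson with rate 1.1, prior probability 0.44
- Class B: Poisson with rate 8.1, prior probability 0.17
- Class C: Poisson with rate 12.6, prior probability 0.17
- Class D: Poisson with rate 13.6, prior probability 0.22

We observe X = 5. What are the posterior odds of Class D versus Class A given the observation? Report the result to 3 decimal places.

0.538

Posterior odds = (π_i f_i(x)) / (π_j f_j(x)); the normalising sum cancels.
Poisson probabilities:
  f_A = e^(−1.1)·1.1^5/5! = 0.00446744
  f_B = e^(−8.1)·8.1^5/5! = 0.088198
  f_C = e^(−12.6)·12.6^5/5! = 0.00892403
  f_D = e^(−13.6)·13.6^5/5! = 0.00480959
Odds = (0.22/0.44) × (0.00480959/0.00446744) = 0.5 × 1.07659 ≈ 0.538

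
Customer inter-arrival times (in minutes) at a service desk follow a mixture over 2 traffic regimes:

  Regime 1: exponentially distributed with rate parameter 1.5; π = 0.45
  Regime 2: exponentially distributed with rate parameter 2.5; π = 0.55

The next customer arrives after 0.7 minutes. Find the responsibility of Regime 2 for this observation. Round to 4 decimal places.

Apply Bayes' rule: the posterior for each component is proportional to its prior times its likelihood at x.
Component likelihoods at x = 0.7 minutes:
  f_1 = 0.524907
  f_2 = 0.434435
Unnormalised posteriors:
  π_1·f_1 = 0.45 × 0.524907 = 0.236208
  π_2·f_2 = 0.55 × 0.434435 = 0.238939
Normaliser: 0.236208 + 0.238939 = 0.475147
P(Regime 2 | 0.7 minutes) = 0.238939 / 0.475147 ≈ 0.5029

0.5029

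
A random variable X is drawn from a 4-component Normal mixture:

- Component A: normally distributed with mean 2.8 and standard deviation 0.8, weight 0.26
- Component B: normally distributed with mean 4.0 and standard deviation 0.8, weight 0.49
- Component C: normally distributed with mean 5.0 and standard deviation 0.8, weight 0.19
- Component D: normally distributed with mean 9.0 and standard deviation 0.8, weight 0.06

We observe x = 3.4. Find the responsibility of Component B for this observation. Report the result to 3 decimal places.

0.625

Posterior ∝ prior × likelihood, so P(k | x) ∝ w_k f_k(x); normalise over all components.
Component likelihoods at x = 3.4:
  p_A = (1/(0.8·√(2π)))·exp(−(3.4−2.8)²/(2·0.8²)) = 0.498678·exp(-0.28125) = 0.376422
  p_B = (1/(0.8·√(2π)))·exp(−(3.4−4.0)²/(2·0.8²)) = 0.498678·exp(-0.28125) = 0.376422
  p_C = (1/(0.8·√(2π)))·exp(−(3.4−5.0)²/(2·0.8²)) = 0.498678·exp(-2.00000) = 0.0674887
  p_D = (1/(0.8·√(2π)))·exp(−(3.4−9.0)²/(2·0.8²)) = 0.498678·exp(-24.50000) = 1.14184e-11
Unnormalised posteriors:
  w_A·p_A = 0.26 × 0.376422 = 0.0978697
  w_B·p_B = 0.49 × 0.376422 = 0.184447
  w_C·p_C = 0.19 × 0.0674887 = 0.0128229
  w_D·p_D = 0.06 × 1.14184e-11 = 6.85104e-13
Sum: 0.0978697 + 0.184447 + 0.0128229 + 6.85104e-13 = 0.295139
P(Component B | 3.4) = 0.184447 / 0.295139 ≈ 0.625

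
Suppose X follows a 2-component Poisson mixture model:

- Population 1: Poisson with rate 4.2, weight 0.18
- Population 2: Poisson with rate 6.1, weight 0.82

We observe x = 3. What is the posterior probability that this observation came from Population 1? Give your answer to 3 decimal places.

0.324

The responsibility of component k is P(Z=k) f_k(x) divided by Σ_j P(Z=j) f_j(x).
Component likelihoods at x = 3:
  f_1 = 0.185165
  f_2 = 0.0848481
Multiply by the mixture weights:
  P(Z=1)·f_1 = 0.18 × 0.185165 = 0.0333298
  P(Z=2)·f_2 = 0.82 × 0.0848481 = 0.0695754
Evidence: 0.0333298 + 0.0695754 = 0.102905
P(Population 1 | 3) = 0.0333298 / 0.102905 ≈ 0.324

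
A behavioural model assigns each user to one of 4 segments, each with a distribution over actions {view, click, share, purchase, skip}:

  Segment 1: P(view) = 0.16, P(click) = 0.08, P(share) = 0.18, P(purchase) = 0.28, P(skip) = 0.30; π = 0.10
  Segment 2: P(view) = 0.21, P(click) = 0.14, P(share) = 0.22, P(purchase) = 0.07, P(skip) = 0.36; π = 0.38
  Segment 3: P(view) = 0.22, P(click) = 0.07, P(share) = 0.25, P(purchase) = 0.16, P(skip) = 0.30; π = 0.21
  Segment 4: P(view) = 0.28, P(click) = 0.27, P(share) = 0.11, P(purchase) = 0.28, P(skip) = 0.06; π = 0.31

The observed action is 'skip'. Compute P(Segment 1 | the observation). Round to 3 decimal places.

P(component k | x) = w_k·f_k(x) / marginal(x), where marginal(x) = Σ_j w_j·f_j(x).
Component likelihoods at x = 'skip':
  p_1 = P(skip | comp) = 0.30
  p_2 = P(skip | comp) = 0.36
  p_3 = P(skip | comp) = 0.30
  p_4 = P(skip | comp) = 0.06
Prior × likelihood for each component:
  w_1·p_1 = 0.10 × 0.3 = 0.03
  w_2·p_2 = 0.38 × 0.36 = 0.1368
  w_3·p_3 = 0.21 × 0.3 = 0.063
  w_4·p_4 = 0.31 × 0.06 = 0.0186
Denominator: 0.03 + 0.1368 + 0.063 + 0.0186 = 0.2484
P(Segment 1 | data) = 0.03 / 0.2484 ≈ 0.121

0.121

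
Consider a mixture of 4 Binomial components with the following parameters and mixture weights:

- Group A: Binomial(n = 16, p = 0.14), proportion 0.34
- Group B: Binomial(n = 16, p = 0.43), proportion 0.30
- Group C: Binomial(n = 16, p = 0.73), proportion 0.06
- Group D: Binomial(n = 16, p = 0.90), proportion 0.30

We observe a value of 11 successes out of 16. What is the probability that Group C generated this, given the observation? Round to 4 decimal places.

Apply Bayes' rule: the posterior for each component is proportional to its prior times its likelihood at x.
Component likelihoods at x = 11 successes out of 16:
  L_A = C(16,11)·0.14^11·0.86^5 = 4368·4.04957e-10·0.470427 = 8.32115e-07
  L_B = C(16,11)·0.43^11·0.57^5 = 4368·9.29294e-05·0.0601692 = 0.0244236
  L_C = C(16,11)·0.73^11·0.27^5 = 4368·0.0313727·0.00143489 = 0.196631
  L_D = C(16,11)·0.90^11·0.10^5 = 4368·0.313811·1e-05 = 0.0137072
Weight by the priors:
  π_A·L_A = 0.34 × 8.32115e-07 = 2.82919e-07
  π_B·L_B = 0.30 × 0.0244236 = 0.00732708
  π_C·L_C = 0.06 × 0.196631 = 0.0117979
  π_D·L_D = 0.30 × 0.0137072 = 0.00411217
Marginal: 2.82919e-07 + 0.00732708 + 0.0117979 + 0.00411217 = 0.0232374
P(Group C | x) ≈ 0.5077

0.5077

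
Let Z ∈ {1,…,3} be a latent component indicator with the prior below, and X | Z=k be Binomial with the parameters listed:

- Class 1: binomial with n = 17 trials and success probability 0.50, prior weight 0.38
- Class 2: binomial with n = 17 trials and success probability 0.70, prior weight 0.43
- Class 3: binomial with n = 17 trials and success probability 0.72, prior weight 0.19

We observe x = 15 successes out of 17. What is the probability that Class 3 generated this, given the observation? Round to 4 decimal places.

0.3664

By Bayes' theorem, P(k | x) = π_k f_k(x) / Σ_j π_j f_j(x).
Binomial probabilities:
  f_1 = C(17,15)·0.50^15·0.50^2 = 136·3.05176e-05·0.25 = 0.0010376
  f_2 = C(17,15)·0.70^15·0.30^2 = 136·0.00474756·0.09 = 0.0581102
  f_3 = C(17,15)·0.72^15·0.28^2 = 136·0.00724415·0.0784 = 0.07724
Weight by the priors:
  π_1·f_1 = 0.38 × 0.0010376 = 0.000394287
  π_2·f_2 = 0.43 × 0.0581102 = 0.0249874
  π_3·f_3 = 0.19 × 0.07724 = 0.0146756
Evidence: 0.000394287 + 0.0249874 + 0.0146756 = 0.0400573
Responsibility of Class 3: 0.0146756 / 0.0400573 ≈ 0.3664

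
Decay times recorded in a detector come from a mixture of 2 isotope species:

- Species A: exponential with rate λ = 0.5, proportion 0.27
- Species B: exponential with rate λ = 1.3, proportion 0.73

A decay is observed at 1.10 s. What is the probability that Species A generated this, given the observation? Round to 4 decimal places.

0.2554

P(component k | x) = π_k·f_k(x) / marginal(x), where marginal(x) = Σ_j π_j·f_j(x).
Component likelihoods at x = 1.10 s:
  f_A = 0.288475
  f_B = 0.311102
Weight by the priors:
  π_A·f_A = 0.27 × 0.288475 = 0.0778882
  π_B·f_B = 0.73 × 0.311102 = 0.227104
Sum: 0.0778882 + 0.227104 = 0.304992
Responsibility of Species A: 0.0778882 / 0.304992 ≈ 0.2554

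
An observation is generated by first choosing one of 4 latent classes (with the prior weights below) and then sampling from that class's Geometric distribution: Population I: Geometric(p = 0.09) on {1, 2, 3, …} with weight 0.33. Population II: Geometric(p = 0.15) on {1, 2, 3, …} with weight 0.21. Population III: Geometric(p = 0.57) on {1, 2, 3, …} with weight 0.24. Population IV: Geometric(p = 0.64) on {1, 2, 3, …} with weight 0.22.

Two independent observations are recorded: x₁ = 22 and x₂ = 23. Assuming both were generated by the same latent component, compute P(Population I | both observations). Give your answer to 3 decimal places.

0.914

The responsibility of component k is π_k f_k(x) divided by Σ_j π_j f_j(x).
Since both observations come from the same component, the likelihood for component k is f_k(x₁)·f_k(x₂).
  f_I = [0.0124197] × [0.0113019] = 0.000140367
  f_II = [0.00494184] × [0.00420056] = 2.07585e-05
  f_III = [1.14475e-08] × [4.92245e-09] = 5.63499e-17
  f_IV = [3.07987e-10] × [1.10875e-10] = 3.41482e-20
Unnormalised posteriors:
  π_I·f_I = 0.33 × 0.000140367 = 4.63211e-05
  π_II·f_II = 0.21 × 2.07585e-05 = 4.35929e-06
  π_III·f_III = 0.24 × 5.63499e-17 = 1.3524e-17
  π_IV·f_IV = 0.22 × 3.41482e-20 = 7.5126e-21
Marginal: 4.63211e-05 + 4.35929e-06 + 1.3524e-17 + 7.5126e-21 = 5.06804e-05
P(Population I | x₁, x₂) = 4.63211e-05 / 5.06804e-05 ≈ 0.914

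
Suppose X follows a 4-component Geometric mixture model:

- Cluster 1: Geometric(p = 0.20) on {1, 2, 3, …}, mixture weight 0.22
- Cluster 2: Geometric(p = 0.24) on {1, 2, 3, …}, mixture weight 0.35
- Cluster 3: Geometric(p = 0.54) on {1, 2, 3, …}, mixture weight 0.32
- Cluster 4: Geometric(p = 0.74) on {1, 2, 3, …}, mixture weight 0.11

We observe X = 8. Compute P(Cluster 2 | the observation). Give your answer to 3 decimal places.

0.552

Apply Bayes' rule: the posterior for each component is proportional to its prior times its likelihood at x.
Geometric probabilities:
  L_1 = 0.041943
  L_2 = 0.0351485
  L_3 = 0.00235342
  L_4 = 5.94354e-05
Weight by the priors:
  π_1·L_1 = 0.22 × 0.041943 = 0.00922747
  π_2·L_2 = 0.35 × 0.0351485 = 0.012302
  π_3·L_3 = 0.32 × 0.00235342 = 0.000753093
  π_4·L_4 = 0.11 × 5.94354e-05 = 6.53789e-06
Sum: 0.00922747 + 0.012302 + 0.000753093 + 6.53789e-06 = 0.0222891
So the posterior for Cluster 2 is 0.012302 / 0.0222891 ≈ 0.552.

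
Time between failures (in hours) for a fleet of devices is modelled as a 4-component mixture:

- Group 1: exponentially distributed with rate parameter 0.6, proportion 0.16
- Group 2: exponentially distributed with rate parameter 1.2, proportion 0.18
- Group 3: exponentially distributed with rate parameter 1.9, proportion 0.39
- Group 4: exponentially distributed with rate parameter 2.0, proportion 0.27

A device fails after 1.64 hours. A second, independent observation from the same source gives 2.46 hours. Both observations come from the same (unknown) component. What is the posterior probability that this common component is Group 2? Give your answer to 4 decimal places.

The responsibility of component k is π_k f_k(x) divided by Σ_j π_j f_j(x).
Since both observations come from the same component, the likelihood for component k is f_k(x₁)·f_k(x₂).
  f_1 = [0.224288] × [0.13713] = 0.0307566
  f_2 = [0.167683] × [0.0626822] = 0.0105107
  f_3 = [0.0842349] × [0.0177362] = 0.00149401
  f_4 = [0.0752565] × [0.0145983] = 0.00109861
Prior × likelihood for each component:
  π_1·f_1 = 0.16 × 0.0307566 = 0.00492105
  π_2·f_2 = 0.18 × 0.0105107 = 0.00189193
  π_3·f_3 = 0.39 × 0.00149401 = 0.000582663
  π_4·f_4 = 0.27 × 0.00109861 = 0.000296626
Normaliser: 0.00492105 + 0.00189193 + 0.000582663 + 0.000296626 = 0.00769228
Responsibility of Group 2: 0.00189193 / 0.00769228 ≈ 0.2460

0.2460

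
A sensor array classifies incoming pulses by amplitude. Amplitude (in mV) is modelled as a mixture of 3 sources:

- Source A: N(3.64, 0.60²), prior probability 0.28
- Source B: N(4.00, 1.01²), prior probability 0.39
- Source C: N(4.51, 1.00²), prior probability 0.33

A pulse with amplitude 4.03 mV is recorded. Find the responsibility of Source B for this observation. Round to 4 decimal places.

0.3649

Posterior ∝ prior × likelihood, so P(k | x) ∝ π_k f_k(x); normalise over all components.
Evaluate each component's likelihood at the observed value:
  f_A = (1/(0.60·√(2π)))·exp(−(4.03−3.64)²/(2·0.60²)) = 0.664904·exp(-0.21125) = 0.538287
  f_B = (1/(1.01·√(2π)))·exp(−(4.03−4.00)²/(2·1.01²)) = 0.394992·exp(-0.00044) = 0.394818
  f_C = (1/(1.00·√(2π)))·exp(−(4.03−4.51)²/(2·1.00²)) = 0.398942·exp(-0.11520) = 0.355533
Prior × likelihood for each component:
  π_A·f_A = 0.28 × 0.538287 = 0.15072
  π_B·f_B = 0.39 × 0.394818 = 0.153979
  π_C·f_C = 0.33 × 0.355533 = 0.117326
Evidence: 0.15072 + 0.153979 + 0.117326 = 0.422025
P(Source B | the observation) = 0.153979 / 0.422025 ≈ 0.3649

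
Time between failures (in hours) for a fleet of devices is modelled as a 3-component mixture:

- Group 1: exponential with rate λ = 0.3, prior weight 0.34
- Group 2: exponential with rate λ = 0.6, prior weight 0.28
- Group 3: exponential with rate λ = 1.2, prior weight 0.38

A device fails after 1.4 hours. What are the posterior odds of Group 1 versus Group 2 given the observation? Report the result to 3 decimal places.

Posterior odds = (π_i f_i(x)) / (π_j f_j(x)); the normalising sum cancels.
Exponential densities:
  f_1 = 0.3·e^(−0.3·1.4) = 0.3·e^(−0.4200) = 0.197114
  f_2 = 0.6·e^(−0.6·1.4) = 0.6·e^(−0.8400) = 0.259026
  f_3 = 1.2·e^(−1.2·1.4) = 1.2·e^(−1.6800) = 0.223649
Odds = (0.34/0.28) × (0.197114/0.259026) = 1.21429 × 0.760981 ≈ 0.924

0.924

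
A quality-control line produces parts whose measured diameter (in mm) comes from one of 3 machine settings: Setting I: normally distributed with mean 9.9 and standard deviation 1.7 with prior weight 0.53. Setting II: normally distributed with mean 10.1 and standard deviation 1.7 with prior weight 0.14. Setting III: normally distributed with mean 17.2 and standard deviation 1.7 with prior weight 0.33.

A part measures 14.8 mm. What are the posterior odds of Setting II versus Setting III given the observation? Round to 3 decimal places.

0.025

The posterior odds equal the prior odds times the likelihood ratio: (π_i/π_j)·(f_i(x)/f_j(x)).
Evaluate each component's likelihood at the observed value:
  f_I = (1/(1.7·√(2π)))·exp(−(14.8−9.9)²/(2·1.7²)) = 0.234672·exp(-4.15398) = 0.00368477
  f_II = (1/(1.7·√(2π)))·exp(−(14.8−10.1)²/(2·1.7²)) = 0.234672·exp(-3.82180) = 0.00513659
  f_III = (1/(1.7·√(2π)))·exp(−(14.8−17.2)²/(2·1.7²)) = 0.234672·exp(-0.99654) = 0.0866302
Odds = (0.14/0.33) × (0.00513659/0.0866302) = 0.424242 × 0.0592933 ≈ 0.025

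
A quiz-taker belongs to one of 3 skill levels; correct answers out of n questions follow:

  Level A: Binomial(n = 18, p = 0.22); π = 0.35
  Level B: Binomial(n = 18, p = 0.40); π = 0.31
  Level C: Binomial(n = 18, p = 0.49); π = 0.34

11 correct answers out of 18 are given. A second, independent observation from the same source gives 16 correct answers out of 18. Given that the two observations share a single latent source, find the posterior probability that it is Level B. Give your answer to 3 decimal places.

0.016

By Bayes' theorem, P(k | x) = π_k f_k(x) / Σ_j π_j f_j(x).
Since both observations come from the same component, the likelihood for component k is f_k(x₁)·f_k(x₂).
  p_A = [C(18,11)·0.22^11·0.78^7 = 31824·5.84318e-08·0.175656 = 0.000326638] × [2.80313e-09] = 9.15609e-13
  p_B = [C(18,11)·0.40^11·0.60^7 = 31824·4.1943e-05·0.0279936 = 0.0373657] × [2.36567e-05] = 8.83949e-07
  p_C = [C(18,11)·0.49^11·0.51^7 = 31824·0.000390982·0.00897411 = 0.111661] × [0.00043951] = 4.90763e-05
Weight by the priors:
  π_A·p_A = 0.35 × 9.15609e-13 = 3.20463e-13
  π_B·p_B = 0.31 × 8.83949e-07 = 2.74024e-07
  π_C·p_C = 0.34 × 4.90763e-05 = 1.66859e-05
Marginal: 3.20463e-13 + 2.74024e-07 + 1.66859e-05 = 1.696e-05
P(Level B | data) ≈ 0.016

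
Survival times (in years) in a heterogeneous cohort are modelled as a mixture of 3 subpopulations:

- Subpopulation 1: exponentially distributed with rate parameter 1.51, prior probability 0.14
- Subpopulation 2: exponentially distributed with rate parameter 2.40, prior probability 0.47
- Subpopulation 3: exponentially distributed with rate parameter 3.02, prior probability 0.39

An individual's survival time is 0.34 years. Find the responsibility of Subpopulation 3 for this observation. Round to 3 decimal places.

0.403

By Bayes' theorem, P(k | x) = w_k f_k(x) / Σ_j w_j f_j(x).
Exponential densities:
  p_1 = 1.51·e^(−1.51·0.34) = 1.51·e^(−0.5134) = 0.903671
  p_2 = 2.40·e^(−2.40·0.34) = 2.40·e^(−0.8160) = 1.06127
  p_3 = 3.02·e^(−3.02·0.34) = 3.02·e^(−1.0268) = 1.08162
Multiply by the mixture weights:
  w_1·p_1 = 0.14 × 0.903671 = 0.126514
  w_2·p_2 = 0.47 × 1.06127 = 0.498798
  w_3·p_3 = 0.39 × 1.08162 = 0.42183
Normaliser: 0.126514 + 0.498798 + 0.42183 = 1.04714
So the posterior for Subpopulation 3 is 0.42183 / 1.04714 ≈ 0.403.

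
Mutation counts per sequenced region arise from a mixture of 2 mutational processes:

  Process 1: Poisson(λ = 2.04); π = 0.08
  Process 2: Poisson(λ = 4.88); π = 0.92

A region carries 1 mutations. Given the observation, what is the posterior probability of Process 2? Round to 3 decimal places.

0.616

Posterior ∝ prior × likelihood, so P(k | x) ∝ π_k f_k(x); normalise over all components.
Evaluate each component's likelihood at the observed value:
  f_1 = e^(−2.04)·2.04^1/1! = 0.265259
  f_2 = e^(−4.88)·4.88^1/1! = 0.0370734
Unnormalised posteriors:
  π_1·f_1 = 0.08 × 0.265259 = 0.0212207
  π_2·f_2 = 0.92 × 0.0370734 = 0.0341076
Denominator: 0.0212207 + 0.0341076 = 0.0553282
P(Process 2 | 1 mutations) ≈ 0.616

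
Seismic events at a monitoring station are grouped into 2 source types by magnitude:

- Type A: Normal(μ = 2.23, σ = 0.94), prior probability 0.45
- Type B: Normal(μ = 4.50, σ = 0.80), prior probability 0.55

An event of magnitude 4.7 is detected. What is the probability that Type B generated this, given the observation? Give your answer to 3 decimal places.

Posterior ∝ prior × likelihood, so P(k | x) ∝ π_k f_k(x); normalise over all components.
Normal densities:
  p_A = 0.0134421
  p_B = 0.483335
Weight by the priors:
  π_A·p_A = 0.45 × 0.0134421 = 0.00604896
  π_B·p_B = 0.55 × 0.483335 = 0.265834
Denominator: 0.00604896 + 0.265834 = 0.271883
P(Type B | data) = 0.265834 / 0.271883 ≈ 0.978

0.978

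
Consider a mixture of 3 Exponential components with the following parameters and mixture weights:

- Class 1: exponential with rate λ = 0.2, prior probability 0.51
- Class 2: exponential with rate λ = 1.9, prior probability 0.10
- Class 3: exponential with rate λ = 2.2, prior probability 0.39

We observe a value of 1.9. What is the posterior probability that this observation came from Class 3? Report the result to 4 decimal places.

0.1491

Apply Bayes' rule: the posterior for each component is proportional to its prior times its likelihood at x.
Component likelihoods at x = 1.9:
  f_1 = 0.2·e^(−0.2·1.9) = 0.2·e^(−0.3800) = 0.136772
  f_2 = 1.9·e^(−1.9·1.9) = 1.9·e^(−3.6100) = 0.0513985
  f_3 = 2.2·e^(−2.2·1.9) = 2.2·e^(−4.1800) = 0.0336567
Unnormalised posteriors:
  π_1·f_1 = 0.51 × 0.136772 = 0.0697539
  π_2·f_2 = 0.10 × 0.0513985 = 0.00513985
  π_3·f_3 = 0.39 × 0.0336567 = 0.0131261
Normaliser: 0.0697539 + 0.00513985 + 0.0131261 = 0.0880198
P(Class 3 | x) = 0.0131261 / 0.0880198 ≈ 0.1491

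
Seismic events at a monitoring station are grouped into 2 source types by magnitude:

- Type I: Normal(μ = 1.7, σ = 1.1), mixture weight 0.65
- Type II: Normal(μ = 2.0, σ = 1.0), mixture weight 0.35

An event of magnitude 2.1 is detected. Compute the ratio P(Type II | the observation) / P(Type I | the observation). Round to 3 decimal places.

Only the two components matter; the odds are (w_i f_i(x)) / (w_j f_j(x)).
Component likelihoods at x = 2.1:
  L_I = 0.339472
  L_II = 0.396953
Odds = (0.35/0.65) × (0.396953/0.339472) = 0.538462 × 1.16932 ≈ 0.630

0.630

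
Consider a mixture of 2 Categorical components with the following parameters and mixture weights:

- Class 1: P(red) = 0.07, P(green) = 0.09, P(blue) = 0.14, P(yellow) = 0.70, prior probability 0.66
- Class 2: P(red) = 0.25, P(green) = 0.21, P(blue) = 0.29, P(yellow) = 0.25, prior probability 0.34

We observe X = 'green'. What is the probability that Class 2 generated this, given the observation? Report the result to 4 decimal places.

P(component k | x) = π_k·f_k(x) / marginal(x), where marginal(x) = Σ_j π_j·f_j(x).
Component likelihoods at x = 'green':
  L_1 = 0.09
  L_2 = 0.21
Multiply by the mixture weights:
  π_1·L_1 = 0.66 × 0.09 = 0.0594
  π_2·L_2 = 0.34 × 0.21 = 0.0714
Denominator: 0.0594 + 0.0714 = 0.1308
P(Class 2 | the observation) ≈ 0.5459

0.5459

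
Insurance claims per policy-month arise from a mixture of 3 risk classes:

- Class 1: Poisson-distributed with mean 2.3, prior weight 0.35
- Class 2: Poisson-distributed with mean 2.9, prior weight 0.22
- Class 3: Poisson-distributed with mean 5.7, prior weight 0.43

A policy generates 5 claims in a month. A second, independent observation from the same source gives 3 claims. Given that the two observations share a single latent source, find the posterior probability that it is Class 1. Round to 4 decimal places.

The responsibility of component k is w_k f_k(x) divided by Σ_j w_j f_j(x).
Since both observations come from the same component, the likelihood for component k is f_k(x₁)·f_k(x₂).
  L_1 = [e^(−2.3)·2.3^5/5! = 0.053775] × [0.203308] = 0.0109329
  L_2 = [e^(−2.9)·2.9^5/5! = 0.0940491] × [0.22366] = 0.021035
  L_3 = [e^(−5.7)·5.7^5/5! = 0.16777] × [0.103275] = 0.0173264
Prior × likelihood for each component:
  w_1·L_1 = 0.35 × 0.0109329 = 0.00382652
  w_2·L_2 = 0.22 × 0.021035 = 0.00462771
  w_3·L_3 = 0.43 × 0.0173264 = 0.00745037
Evidence: 0.00382652 + 0.00462771 + 0.00745037 = 0.0159046
So the posterior for Class 1 is 0.00382652 / 0.0159046 ≈ 0.2406.

0.2406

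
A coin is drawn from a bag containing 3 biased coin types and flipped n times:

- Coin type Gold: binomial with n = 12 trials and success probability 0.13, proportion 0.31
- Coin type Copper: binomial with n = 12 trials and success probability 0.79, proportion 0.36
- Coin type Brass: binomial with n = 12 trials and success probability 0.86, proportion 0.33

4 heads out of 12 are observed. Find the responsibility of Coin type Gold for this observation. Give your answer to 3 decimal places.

0.981

Apply Bayes' rule: the posterior for each component is proportional to its prior times its likelihood at x.
Component likelihoods at x = 4 heads out of 12:
  p_Gold = C(12,4)·0.13^4·0.87^8 = 495·0.00028561·0.328212 = 0.0464016
  p_Copper = C(12,4)·0.79^4·0.21^8 = 495·0.389501·3.78229e-06 = 0.000729236
  p_Brass = C(12,4)·0.86^4·0.14^8 = 495·0.547008·1.47579e-07 = 3.99598e-05
Weight by the priors:
  P(Z=Gold)·p_Gold = 0.31 × 0.0464016 = 0.0143845
  P(Z=Copper)·p_Copper = 0.36 × 0.000729236 = 0.000262525
  P(Z=Brass)·p_Brass = 0.33 × 3.99598e-05 = 1.31867e-05
Normaliser: 0.0143845 + 0.000262525 + 1.31867e-05 = 0.0146602
P(Coin type Gold | 4 heads out of 12) ≈ 0.981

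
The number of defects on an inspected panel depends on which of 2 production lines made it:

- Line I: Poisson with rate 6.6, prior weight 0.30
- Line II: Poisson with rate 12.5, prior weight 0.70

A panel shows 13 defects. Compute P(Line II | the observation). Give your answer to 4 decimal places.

0.9627

P(component k | x) = π_k·f_k(x) / marginal(x), where marginal(x) = Σ_j π_j·f_j(x).
Poisson probabilities:
  f_I = e^(−6.6)·6.6^13/13! = 0.00985025
  f_II = e^(−12.5)·12.5^13/13! = 0.10886
Prior × likelihood for each component:
  π_I·f_I = 0.30 × 0.00985025 = 0.00295508
  π_II·f_II = 0.70 × 0.10886 = 0.0762021
Marginal: 0.00295508 + 0.0762021 = 0.0791572
Responsibility of Line II: 0.0762021 / 0.0791572 ≈ 0.9627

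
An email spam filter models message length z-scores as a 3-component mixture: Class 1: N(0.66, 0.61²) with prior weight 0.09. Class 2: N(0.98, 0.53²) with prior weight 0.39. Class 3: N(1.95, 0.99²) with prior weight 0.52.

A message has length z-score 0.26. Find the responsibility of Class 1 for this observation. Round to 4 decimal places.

Posterior ∝ prior × likelihood, so P(k | x) ∝ P(Z=k) f_k(x); normalise over all components.
Component likelihoods at x = 0.26:
  f_1 = 0.527483
  f_2 = 0.29915
  f_3 = 0.0938616
Unnormalised posteriors:
  P(Z=1)·f_1 = 0.09 × 0.527483 = 0.0474735
  P(Z=2)·f_2 = 0.39 × 0.29915 = 0.116669
  P(Z=3)·f_3 = 0.52 × 0.0938616 = 0.0488081
Sum: 0.0474735 + 0.116669 + 0.0488081 = 0.21295
P(Class 1 | x) = 0.0474735 / 0.21295 ≈ 0.2229

0.2229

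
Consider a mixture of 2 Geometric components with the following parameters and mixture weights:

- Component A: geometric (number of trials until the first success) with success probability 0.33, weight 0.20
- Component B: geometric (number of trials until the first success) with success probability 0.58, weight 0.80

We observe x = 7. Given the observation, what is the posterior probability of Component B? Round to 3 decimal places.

0.299

By Bayes' theorem, P(k | x) = π_k f_k(x) / Σ_j π_j f_j(x).
Geometric probabilities:
  p_A = 0.33·(1−0.33)^6 = 0.33·0.0904584 = 0.0298513
  p_B = 0.58·(1−0.58)^6 = 0.58·0.00548903 = 0.00318364
Unnormalised posteriors:
  π_A·p_A = 0.20 × 0.0298513 = 0.00597025
  π_B·p_B = 0.80 × 0.00318364 = 0.00254691
Normaliser: 0.00597025 + 0.00254691 = 0.00851716
So the posterior for Component B is 0.00254691 / 0.00851716 ≈ 0.299.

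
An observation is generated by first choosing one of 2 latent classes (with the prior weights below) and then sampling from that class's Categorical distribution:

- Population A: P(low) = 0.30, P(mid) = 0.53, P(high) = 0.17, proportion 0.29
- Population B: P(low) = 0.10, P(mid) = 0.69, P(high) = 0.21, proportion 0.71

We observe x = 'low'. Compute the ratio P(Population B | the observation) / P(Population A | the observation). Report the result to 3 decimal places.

Only the two components matter; the odds are (P(Z=i) f_i(x)) / (P(Z=j) f_j(x)).
Categorical probabilities:
  L_A = P(low | comp) = 0.30
  L_B = P(low | comp) = 0.10
Posterior odds = (P(Z=B)·L_B) / (P(Z=A)·L_A) = (0.71·0.1) / (0.29·0.3) = 0.071 / 0.087 ≈ 0.816

0.816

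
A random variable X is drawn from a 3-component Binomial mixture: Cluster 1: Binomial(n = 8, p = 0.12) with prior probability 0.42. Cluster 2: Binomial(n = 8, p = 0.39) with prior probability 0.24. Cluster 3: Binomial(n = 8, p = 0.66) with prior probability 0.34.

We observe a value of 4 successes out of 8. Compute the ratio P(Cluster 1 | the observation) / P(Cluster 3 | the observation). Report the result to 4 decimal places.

Posterior odds = (w_i f_i(x)) / (w_j f_j(x)); the normalising sum cancels.
Binomial probabilities:
  f_1 = 0.0087047
  f_2 = 0.224221
  f_3 = 0.177496
0.00365597 / 0.0603488 ≈ 0.0606

0.0606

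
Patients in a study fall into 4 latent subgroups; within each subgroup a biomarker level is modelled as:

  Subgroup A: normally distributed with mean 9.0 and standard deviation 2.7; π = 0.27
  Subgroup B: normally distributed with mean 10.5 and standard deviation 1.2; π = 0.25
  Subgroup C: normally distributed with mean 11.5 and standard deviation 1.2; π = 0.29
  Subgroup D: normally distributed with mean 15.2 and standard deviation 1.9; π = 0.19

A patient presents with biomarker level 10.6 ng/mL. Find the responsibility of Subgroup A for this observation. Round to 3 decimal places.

The responsibility of component k is π_k f_k(x) divided by Σ_j π_j f_j(x).
Component likelihoods at x = 10.6 ng/mL:
  p_A = (1/(2.7·√(2π)))·exp(−(10.6−9.0)²/(2·2.7²)) = 0.147756·exp(-0.17558) = 0.123963
  p_B = (1/(1.2·√(2π)))·exp(−(10.6−10.5)²/(2·1.2²)) = 0.332452·exp(-0.00347) = 0.3313
  p_C = (1/(1.2·√(2π)))·exp(−(10.6−11.5)²/(2·1.2²)) = 0.332452·exp(-0.28125) = 0.250948
  p_D = (1/(1.9·√(2π)))·exp(−(10.6−15.2)²/(2·1.9²)) = 0.209970·exp(-2.93075) = 0.0112034
Weight by the priors:
  π_A·p_A = 0.27 × 0.123963 = 0.03347
  π_B·p_B = 0.25 × 0.3313 = 0.0828249
  π_C·p_C = 0.29 × 0.250948 = 0.0727749
  π_D·p_D = 0.19 × 0.0112034 = 0.00212864
Normaliser: 0.03347 + 0.0828249 + 0.0727749 + 0.00212864 = 0.191198
Responsibility of Subgroup A: 0.03347 / 0.191198 ≈ 0.175

0.175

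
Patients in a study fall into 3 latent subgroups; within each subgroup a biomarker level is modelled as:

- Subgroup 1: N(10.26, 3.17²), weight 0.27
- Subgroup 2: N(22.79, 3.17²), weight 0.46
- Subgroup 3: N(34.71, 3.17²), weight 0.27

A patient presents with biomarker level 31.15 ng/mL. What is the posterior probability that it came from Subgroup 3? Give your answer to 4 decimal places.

0.9100

The responsibility of component k is P(Z=k) f_k(x) divided by Σ_j P(Z=j) f_j(x).
Component likelihoods at x = 31.15 ng/mL:
  L_1 = (1/(3.17·√(2π)))·exp(−(31.15−10.26)²/(2·3.17²)) = 0.125849·exp(-21.71343) = 4.67552e-11
  L_2 = (1/(3.17·√(2π)))·exp(−(31.15−22.79)²/(2·3.17²)) = 0.125849·exp(-3.47748) = 0.00388689
  L_3 = (1/(3.17·√(2π)))·exp(−(31.15−34.71)²/(2·3.17²)) = 0.125849·exp(-0.63060) = 0.0669863
Unnormalised posteriors:
  P(Z=1)·L_1 = 0.27 × 4.67552e-11 = 1.26239e-11
  P(Z=2)·L_2 = 0.46 × 0.00388689 = 0.00178797
  P(Z=3)·L_3 = 0.27 × 0.0669863 = 0.0180863
Evidence: 1.26239e-11 + 0.00178797 + 0.0180863 = 0.0198743
P(Subgroup 3 | the observation) ≈ 0.9100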